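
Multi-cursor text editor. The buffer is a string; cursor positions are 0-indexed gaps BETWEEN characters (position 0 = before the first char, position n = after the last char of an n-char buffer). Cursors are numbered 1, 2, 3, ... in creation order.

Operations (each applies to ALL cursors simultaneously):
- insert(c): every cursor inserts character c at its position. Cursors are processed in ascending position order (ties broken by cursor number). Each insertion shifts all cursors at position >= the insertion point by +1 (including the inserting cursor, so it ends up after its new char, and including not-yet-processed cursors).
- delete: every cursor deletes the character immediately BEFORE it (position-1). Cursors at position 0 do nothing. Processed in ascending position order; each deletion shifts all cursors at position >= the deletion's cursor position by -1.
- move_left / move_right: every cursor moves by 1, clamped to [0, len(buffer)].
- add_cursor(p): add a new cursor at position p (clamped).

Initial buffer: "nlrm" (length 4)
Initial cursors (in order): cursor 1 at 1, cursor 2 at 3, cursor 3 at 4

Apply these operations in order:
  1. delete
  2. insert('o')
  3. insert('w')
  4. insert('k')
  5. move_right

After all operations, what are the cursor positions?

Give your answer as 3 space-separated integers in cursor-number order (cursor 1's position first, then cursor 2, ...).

Answer: 4 10 10

Derivation:
After op 1 (delete): buffer="l" (len 1), cursors c1@0 c2@1 c3@1, authorship .
After op 2 (insert('o')): buffer="oloo" (len 4), cursors c1@1 c2@4 c3@4, authorship 1.23
After op 3 (insert('w')): buffer="owlooww" (len 7), cursors c1@2 c2@7 c3@7, authorship 11.2323
After op 4 (insert('k')): buffer="owkloowwkk" (len 10), cursors c1@3 c2@10 c3@10, authorship 111.232323
After op 5 (move_right): buffer="owkloowwkk" (len 10), cursors c1@4 c2@10 c3@10, authorship 111.232323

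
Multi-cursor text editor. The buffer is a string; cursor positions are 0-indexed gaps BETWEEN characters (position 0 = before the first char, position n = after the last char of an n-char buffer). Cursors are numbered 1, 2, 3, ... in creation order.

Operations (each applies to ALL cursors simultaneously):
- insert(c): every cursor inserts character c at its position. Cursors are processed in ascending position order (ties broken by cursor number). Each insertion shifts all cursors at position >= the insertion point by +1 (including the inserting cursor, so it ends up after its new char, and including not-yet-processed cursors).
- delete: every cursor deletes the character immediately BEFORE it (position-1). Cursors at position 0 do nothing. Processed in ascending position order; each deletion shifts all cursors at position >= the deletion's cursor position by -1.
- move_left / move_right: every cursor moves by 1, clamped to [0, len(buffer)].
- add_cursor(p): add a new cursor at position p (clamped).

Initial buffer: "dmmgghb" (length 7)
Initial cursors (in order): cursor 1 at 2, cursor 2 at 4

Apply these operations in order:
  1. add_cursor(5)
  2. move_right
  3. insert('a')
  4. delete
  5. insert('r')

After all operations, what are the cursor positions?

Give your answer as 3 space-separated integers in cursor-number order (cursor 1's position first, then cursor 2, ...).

After op 1 (add_cursor(5)): buffer="dmmgghb" (len 7), cursors c1@2 c2@4 c3@5, authorship .......
After op 2 (move_right): buffer="dmmgghb" (len 7), cursors c1@3 c2@5 c3@6, authorship .......
After op 3 (insert('a')): buffer="dmmaggahab" (len 10), cursors c1@4 c2@7 c3@9, authorship ...1..2.3.
After op 4 (delete): buffer="dmmgghb" (len 7), cursors c1@3 c2@5 c3@6, authorship .......
After op 5 (insert('r')): buffer="dmmrggrhrb" (len 10), cursors c1@4 c2@7 c3@9, authorship ...1..2.3.

Answer: 4 7 9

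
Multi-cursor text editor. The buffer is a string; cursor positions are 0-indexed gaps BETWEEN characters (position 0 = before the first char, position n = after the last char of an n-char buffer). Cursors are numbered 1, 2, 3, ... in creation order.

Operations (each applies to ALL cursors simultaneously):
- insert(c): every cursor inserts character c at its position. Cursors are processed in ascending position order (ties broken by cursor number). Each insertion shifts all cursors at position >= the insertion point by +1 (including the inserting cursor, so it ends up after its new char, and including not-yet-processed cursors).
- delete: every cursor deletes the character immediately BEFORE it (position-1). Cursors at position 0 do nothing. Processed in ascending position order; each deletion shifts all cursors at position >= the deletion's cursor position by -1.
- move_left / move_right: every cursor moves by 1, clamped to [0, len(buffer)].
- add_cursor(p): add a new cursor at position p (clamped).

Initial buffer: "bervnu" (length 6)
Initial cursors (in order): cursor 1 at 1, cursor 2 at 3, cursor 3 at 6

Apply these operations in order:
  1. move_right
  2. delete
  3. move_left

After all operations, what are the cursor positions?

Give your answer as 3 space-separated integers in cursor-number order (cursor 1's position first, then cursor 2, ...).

Answer: 0 1 2

Derivation:
After op 1 (move_right): buffer="bervnu" (len 6), cursors c1@2 c2@4 c3@6, authorship ......
After op 2 (delete): buffer="brn" (len 3), cursors c1@1 c2@2 c3@3, authorship ...
After op 3 (move_left): buffer="brn" (len 3), cursors c1@0 c2@1 c3@2, authorship ...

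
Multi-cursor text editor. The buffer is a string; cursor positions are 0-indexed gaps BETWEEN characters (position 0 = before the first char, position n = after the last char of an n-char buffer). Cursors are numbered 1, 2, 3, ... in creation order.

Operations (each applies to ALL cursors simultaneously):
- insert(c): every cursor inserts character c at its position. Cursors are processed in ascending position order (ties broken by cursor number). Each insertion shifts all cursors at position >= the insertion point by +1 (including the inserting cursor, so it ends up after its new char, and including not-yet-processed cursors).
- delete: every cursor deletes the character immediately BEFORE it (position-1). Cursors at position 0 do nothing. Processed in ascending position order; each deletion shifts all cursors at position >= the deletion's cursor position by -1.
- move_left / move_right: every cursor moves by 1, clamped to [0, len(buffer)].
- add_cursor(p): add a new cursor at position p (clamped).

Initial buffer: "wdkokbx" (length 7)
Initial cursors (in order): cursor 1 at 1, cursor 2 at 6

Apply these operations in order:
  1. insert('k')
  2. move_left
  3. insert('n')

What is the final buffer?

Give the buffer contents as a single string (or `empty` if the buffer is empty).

Answer: wnkdkokbnkx

Derivation:
After op 1 (insert('k')): buffer="wkdkokbkx" (len 9), cursors c1@2 c2@8, authorship .1.....2.
After op 2 (move_left): buffer="wkdkokbkx" (len 9), cursors c1@1 c2@7, authorship .1.....2.
After op 3 (insert('n')): buffer="wnkdkokbnkx" (len 11), cursors c1@2 c2@9, authorship .11.....22.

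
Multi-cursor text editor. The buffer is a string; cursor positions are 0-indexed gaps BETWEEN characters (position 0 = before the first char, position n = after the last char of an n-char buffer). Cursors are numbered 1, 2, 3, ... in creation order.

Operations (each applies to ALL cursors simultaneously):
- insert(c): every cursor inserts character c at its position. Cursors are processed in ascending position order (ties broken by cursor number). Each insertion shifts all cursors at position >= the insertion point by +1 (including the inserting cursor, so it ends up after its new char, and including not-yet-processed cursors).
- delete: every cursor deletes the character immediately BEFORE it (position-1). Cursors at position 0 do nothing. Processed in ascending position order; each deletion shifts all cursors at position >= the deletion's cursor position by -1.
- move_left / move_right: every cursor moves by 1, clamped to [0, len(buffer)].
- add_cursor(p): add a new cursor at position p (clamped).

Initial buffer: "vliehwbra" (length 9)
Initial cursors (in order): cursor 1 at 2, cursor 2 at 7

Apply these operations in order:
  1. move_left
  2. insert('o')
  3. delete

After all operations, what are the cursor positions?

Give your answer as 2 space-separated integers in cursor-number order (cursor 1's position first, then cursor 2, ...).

After op 1 (move_left): buffer="vliehwbra" (len 9), cursors c1@1 c2@6, authorship .........
After op 2 (insert('o')): buffer="voliehwobra" (len 11), cursors c1@2 c2@8, authorship .1.....2...
After op 3 (delete): buffer="vliehwbra" (len 9), cursors c1@1 c2@6, authorship .........

Answer: 1 6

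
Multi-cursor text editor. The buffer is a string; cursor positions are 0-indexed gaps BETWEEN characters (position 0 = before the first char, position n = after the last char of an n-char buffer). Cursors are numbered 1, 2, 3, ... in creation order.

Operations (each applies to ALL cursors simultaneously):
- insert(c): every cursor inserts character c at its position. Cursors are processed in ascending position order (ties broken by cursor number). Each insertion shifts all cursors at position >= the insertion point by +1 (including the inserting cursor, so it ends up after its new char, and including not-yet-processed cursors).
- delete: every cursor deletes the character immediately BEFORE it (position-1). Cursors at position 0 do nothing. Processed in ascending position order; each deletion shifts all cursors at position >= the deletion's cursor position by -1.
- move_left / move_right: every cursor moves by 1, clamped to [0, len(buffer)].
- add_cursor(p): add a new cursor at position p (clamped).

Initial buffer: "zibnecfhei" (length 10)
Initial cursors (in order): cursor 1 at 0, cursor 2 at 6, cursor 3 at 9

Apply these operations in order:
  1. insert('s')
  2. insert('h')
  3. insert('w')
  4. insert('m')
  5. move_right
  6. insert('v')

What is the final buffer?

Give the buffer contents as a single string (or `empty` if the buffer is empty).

After op 1 (insert('s')): buffer="szibnecsfhesi" (len 13), cursors c1@1 c2@8 c3@12, authorship 1......2...3.
After op 2 (insert('h')): buffer="shzibnecshfheshi" (len 16), cursors c1@2 c2@10 c3@15, authorship 11......22...33.
After op 3 (insert('w')): buffer="shwzibnecshwfheshwi" (len 19), cursors c1@3 c2@12 c3@18, authorship 111......222...333.
After op 4 (insert('m')): buffer="shwmzibnecshwmfheshwmi" (len 22), cursors c1@4 c2@14 c3@21, authorship 1111......2222...3333.
After op 5 (move_right): buffer="shwmzibnecshwmfheshwmi" (len 22), cursors c1@5 c2@15 c3@22, authorship 1111......2222...3333.
After op 6 (insert('v')): buffer="shwmzvibnecshwmfvheshwmiv" (len 25), cursors c1@6 c2@17 c3@25, authorship 1111.1.....2222.2..3333.3

Answer: shwmzvibnecshwmfvheshwmiv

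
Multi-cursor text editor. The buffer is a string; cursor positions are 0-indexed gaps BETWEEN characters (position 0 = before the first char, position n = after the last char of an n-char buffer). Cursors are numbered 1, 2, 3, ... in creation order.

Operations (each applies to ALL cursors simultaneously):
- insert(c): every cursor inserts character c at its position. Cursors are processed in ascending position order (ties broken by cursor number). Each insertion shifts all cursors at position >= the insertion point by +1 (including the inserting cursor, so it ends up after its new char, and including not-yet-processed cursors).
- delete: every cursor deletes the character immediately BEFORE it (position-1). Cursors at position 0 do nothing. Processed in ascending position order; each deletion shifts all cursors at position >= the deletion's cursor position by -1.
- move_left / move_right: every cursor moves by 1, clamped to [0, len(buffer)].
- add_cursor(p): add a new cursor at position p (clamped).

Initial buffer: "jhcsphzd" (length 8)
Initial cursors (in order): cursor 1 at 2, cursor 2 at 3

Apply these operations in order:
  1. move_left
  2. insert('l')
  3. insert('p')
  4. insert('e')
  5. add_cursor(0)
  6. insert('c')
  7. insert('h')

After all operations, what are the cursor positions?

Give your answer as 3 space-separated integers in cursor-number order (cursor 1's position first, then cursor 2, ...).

After op 1 (move_left): buffer="jhcsphzd" (len 8), cursors c1@1 c2@2, authorship ........
After op 2 (insert('l')): buffer="jlhlcsphzd" (len 10), cursors c1@2 c2@4, authorship .1.2......
After op 3 (insert('p')): buffer="jlphlpcsphzd" (len 12), cursors c1@3 c2@6, authorship .11.22......
After op 4 (insert('e')): buffer="jlpehlpecsphzd" (len 14), cursors c1@4 c2@8, authorship .111.222......
After op 5 (add_cursor(0)): buffer="jlpehlpecsphzd" (len 14), cursors c3@0 c1@4 c2@8, authorship .111.222......
After op 6 (insert('c')): buffer="cjlpechlpeccsphzd" (len 17), cursors c3@1 c1@6 c2@11, authorship 3.1111.2222......
After op 7 (insert('h')): buffer="chjlpechhlpechcsphzd" (len 20), cursors c3@2 c1@8 c2@14, authorship 33.11111.22222......

Answer: 8 14 2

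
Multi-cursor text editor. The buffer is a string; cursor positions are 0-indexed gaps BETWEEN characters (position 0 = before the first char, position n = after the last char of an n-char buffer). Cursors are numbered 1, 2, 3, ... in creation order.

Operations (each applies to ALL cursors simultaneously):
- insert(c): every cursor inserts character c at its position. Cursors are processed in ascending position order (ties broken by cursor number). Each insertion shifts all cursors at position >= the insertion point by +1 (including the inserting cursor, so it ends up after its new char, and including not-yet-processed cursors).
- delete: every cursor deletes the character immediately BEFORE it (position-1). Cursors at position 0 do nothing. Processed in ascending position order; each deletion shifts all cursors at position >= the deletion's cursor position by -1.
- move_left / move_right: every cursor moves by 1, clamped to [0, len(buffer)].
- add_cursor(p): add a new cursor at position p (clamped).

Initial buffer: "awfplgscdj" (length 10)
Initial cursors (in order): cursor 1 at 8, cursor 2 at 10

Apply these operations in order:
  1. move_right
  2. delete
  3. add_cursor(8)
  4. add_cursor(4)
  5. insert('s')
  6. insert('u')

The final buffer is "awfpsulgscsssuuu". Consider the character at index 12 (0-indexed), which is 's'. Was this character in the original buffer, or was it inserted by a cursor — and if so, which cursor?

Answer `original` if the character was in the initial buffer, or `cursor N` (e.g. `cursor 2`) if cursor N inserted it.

After op 1 (move_right): buffer="awfplgscdj" (len 10), cursors c1@9 c2@10, authorship ..........
After op 2 (delete): buffer="awfplgsc" (len 8), cursors c1@8 c2@8, authorship ........
After op 3 (add_cursor(8)): buffer="awfplgsc" (len 8), cursors c1@8 c2@8 c3@8, authorship ........
After op 4 (add_cursor(4)): buffer="awfplgsc" (len 8), cursors c4@4 c1@8 c2@8 c3@8, authorship ........
After op 5 (insert('s')): buffer="awfpslgscsss" (len 12), cursors c4@5 c1@12 c2@12 c3@12, authorship ....4....123
After op 6 (insert('u')): buffer="awfpsulgscsssuuu" (len 16), cursors c4@6 c1@16 c2@16 c3@16, authorship ....44....123123
Authorship (.=original, N=cursor N): . . . . 4 4 . . . . 1 2 3 1 2 3
Index 12: author = 3

Answer: cursor 3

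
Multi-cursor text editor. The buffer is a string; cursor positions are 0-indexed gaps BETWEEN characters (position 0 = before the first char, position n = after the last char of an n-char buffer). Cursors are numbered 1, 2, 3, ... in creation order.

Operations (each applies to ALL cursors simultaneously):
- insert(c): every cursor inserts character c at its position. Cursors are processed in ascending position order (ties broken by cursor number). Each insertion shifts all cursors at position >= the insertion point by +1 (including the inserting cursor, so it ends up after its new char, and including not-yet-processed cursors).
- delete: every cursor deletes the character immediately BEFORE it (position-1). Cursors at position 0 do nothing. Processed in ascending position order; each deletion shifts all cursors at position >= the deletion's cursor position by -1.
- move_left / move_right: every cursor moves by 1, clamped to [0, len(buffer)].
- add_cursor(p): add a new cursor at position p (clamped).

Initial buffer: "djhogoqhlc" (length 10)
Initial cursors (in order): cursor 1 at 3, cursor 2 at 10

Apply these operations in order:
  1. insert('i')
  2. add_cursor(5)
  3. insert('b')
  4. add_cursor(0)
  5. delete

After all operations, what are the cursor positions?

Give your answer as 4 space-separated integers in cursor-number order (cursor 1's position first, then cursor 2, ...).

After op 1 (insert('i')): buffer="djhiogoqhlci" (len 12), cursors c1@4 c2@12, authorship ...1.......2
After op 2 (add_cursor(5)): buffer="djhiogoqhlci" (len 12), cursors c1@4 c3@5 c2@12, authorship ...1.......2
After op 3 (insert('b')): buffer="djhibobgoqhlcib" (len 15), cursors c1@5 c3@7 c2@15, authorship ...11.3......22
After op 4 (add_cursor(0)): buffer="djhibobgoqhlcib" (len 15), cursors c4@0 c1@5 c3@7 c2@15, authorship ...11.3......22
After op 5 (delete): buffer="djhiogoqhlci" (len 12), cursors c4@0 c1@4 c3@5 c2@12, authorship ...1.......2

Answer: 4 12 5 0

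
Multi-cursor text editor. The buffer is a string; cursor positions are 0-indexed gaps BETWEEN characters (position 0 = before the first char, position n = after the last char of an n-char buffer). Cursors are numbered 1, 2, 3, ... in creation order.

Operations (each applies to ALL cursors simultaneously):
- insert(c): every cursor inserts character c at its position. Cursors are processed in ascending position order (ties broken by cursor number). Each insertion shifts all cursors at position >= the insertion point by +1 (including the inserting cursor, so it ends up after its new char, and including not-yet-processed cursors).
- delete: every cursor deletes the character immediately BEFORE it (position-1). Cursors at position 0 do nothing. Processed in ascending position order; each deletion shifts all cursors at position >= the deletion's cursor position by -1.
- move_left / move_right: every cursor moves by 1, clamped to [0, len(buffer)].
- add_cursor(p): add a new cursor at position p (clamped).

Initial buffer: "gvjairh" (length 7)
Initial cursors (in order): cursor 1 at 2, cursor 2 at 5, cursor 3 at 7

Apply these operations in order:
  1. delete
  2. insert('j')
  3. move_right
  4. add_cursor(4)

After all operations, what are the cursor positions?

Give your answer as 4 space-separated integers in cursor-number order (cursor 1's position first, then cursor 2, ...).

After op 1 (delete): buffer="gjar" (len 4), cursors c1@1 c2@3 c3@4, authorship ....
After op 2 (insert('j')): buffer="gjjajrj" (len 7), cursors c1@2 c2@5 c3@7, authorship .1..2.3
After op 3 (move_right): buffer="gjjajrj" (len 7), cursors c1@3 c2@6 c3@7, authorship .1..2.3
After op 4 (add_cursor(4)): buffer="gjjajrj" (len 7), cursors c1@3 c4@4 c2@6 c3@7, authorship .1..2.3

Answer: 3 6 7 4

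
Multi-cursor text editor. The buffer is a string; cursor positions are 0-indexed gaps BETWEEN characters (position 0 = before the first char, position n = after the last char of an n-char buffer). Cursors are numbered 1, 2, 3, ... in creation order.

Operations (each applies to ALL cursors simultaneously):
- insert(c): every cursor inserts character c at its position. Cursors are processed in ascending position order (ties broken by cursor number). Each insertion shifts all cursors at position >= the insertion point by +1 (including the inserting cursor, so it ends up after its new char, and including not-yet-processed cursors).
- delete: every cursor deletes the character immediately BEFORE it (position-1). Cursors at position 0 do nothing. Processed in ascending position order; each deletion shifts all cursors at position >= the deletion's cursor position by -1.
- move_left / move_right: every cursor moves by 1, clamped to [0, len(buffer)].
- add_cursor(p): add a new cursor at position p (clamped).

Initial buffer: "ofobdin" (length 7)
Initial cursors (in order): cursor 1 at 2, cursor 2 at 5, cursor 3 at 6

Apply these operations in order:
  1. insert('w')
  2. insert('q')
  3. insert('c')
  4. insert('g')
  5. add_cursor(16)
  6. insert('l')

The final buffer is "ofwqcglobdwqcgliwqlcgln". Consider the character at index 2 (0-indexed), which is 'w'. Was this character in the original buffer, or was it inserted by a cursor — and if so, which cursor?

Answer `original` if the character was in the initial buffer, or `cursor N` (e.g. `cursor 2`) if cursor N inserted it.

After op 1 (insert('w')): buffer="ofwobdwiwn" (len 10), cursors c1@3 c2@7 c3@9, authorship ..1...2.3.
After op 2 (insert('q')): buffer="ofwqobdwqiwqn" (len 13), cursors c1@4 c2@9 c3@12, authorship ..11...22.33.
After op 3 (insert('c')): buffer="ofwqcobdwqciwqcn" (len 16), cursors c1@5 c2@11 c3@15, authorship ..111...222.333.
After op 4 (insert('g')): buffer="ofwqcgobdwqcgiwqcgn" (len 19), cursors c1@6 c2@13 c3@18, authorship ..1111...2222.3333.
After op 5 (add_cursor(16)): buffer="ofwqcgobdwqcgiwqcgn" (len 19), cursors c1@6 c2@13 c4@16 c3@18, authorship ..1111...2222.3333.
After op 6 (insert('l')): buffer="ofwqcglobdwqcgliwqlcgln" (len 23), cursors c1@7 c2@15 c4@19 c3@22, authorship ..11111...22222.334333.
Authorship (.=original, N=cursor N): . . 1 1 1 1 1 . . . 2 2 2 2 2 . 3 3 4 3 3 3 .
Index 2: author = 1

Answer: cursor 1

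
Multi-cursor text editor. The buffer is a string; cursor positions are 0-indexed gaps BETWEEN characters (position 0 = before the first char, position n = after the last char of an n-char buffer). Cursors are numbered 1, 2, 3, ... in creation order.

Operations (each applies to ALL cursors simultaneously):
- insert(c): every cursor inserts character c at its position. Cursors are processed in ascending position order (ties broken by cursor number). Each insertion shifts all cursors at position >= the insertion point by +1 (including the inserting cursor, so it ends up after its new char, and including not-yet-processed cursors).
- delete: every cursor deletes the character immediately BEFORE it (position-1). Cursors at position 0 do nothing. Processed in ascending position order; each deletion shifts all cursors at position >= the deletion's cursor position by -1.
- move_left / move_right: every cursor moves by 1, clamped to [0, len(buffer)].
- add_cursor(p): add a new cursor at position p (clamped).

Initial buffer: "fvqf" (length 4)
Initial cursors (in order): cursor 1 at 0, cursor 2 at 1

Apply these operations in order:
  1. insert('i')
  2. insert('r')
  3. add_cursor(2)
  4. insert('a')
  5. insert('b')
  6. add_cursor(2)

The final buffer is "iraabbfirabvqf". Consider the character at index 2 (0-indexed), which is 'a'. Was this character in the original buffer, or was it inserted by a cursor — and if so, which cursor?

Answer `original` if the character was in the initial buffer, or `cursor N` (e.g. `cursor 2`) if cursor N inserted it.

After op 1 (insert('i')): buffer="ifivqf" (len 6), cursors c1@1 c2@3, authorship 1.2...
After op 2 (insert('r')): buffer="irfirvqf" (len 8), cursors c1@2 c2@5, authorship 11.22...
After op 3 (add_cursor(2)): buffer="irfirvqf" (len 8), cursors c1@2 c3@2 c2@5, authorship 11.22...
After op 4 (insert('a')): buffer="iraafiravqf" (len 11), cursors c1@4 c3@4 c2@8, authorship 1113.222...
After op 5 (insert('b')): buffer="iraabbfirabvqf" (len 14), cursors c1@6 c3@6 c2@11, authorship 111313.2222...
After op 6 (add_cursor(2)): buffer="iraabbfirabvqf" (len 14), cursors c4@2 c1@6 c3@6 c2@11, authorship 111313.2222...
Authorship (.=original, N=cursor N): 1 1 1 3 1 3 . 2 2 2 2 . . .
Index 2: author = 1

Answer: cursor 1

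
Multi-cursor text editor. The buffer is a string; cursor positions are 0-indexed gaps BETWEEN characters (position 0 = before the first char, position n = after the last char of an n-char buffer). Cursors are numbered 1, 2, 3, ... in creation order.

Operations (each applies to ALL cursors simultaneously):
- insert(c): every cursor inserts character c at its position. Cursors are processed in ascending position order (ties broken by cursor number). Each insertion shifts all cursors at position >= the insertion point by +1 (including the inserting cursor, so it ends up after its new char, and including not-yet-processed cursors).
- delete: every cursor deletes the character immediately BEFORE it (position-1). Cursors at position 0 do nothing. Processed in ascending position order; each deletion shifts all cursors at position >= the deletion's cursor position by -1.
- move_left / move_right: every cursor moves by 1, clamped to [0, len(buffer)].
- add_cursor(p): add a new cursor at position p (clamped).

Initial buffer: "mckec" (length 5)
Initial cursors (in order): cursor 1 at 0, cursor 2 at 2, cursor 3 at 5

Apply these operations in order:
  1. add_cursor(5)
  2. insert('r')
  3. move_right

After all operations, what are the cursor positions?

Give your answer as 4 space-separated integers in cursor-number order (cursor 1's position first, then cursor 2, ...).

Answer: 2 5 9 9

Derivation:
After op 1 (add_cursor(5)): buffer="mckec" (len 5), cursors c1@0 c2@2 c3@5 c4@5, authorship .....
After op 2 (insert('r')): buffer="rmcrkecrr" (len 9), cursors c1@1 c2@4 c3@9 c4@9, authorship 1..2...34
After op 3 (move_right): buffer="rmcrkecrr" (len 9), cursors c1@2 c2@5 c3@9 c4@9, authorship 1..2...34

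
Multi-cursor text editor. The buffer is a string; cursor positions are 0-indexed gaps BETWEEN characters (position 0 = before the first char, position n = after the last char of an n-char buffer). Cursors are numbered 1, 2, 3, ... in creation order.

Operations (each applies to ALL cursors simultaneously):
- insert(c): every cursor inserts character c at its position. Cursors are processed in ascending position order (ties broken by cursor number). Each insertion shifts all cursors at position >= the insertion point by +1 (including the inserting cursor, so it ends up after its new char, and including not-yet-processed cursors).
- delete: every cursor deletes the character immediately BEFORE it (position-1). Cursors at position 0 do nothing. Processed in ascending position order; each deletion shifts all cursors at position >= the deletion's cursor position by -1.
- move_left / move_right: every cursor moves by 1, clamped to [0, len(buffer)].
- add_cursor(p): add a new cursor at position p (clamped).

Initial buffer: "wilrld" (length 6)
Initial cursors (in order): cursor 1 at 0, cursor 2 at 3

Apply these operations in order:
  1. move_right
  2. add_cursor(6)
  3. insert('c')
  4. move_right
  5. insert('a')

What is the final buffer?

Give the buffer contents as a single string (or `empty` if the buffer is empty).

Answer: wcialrcladca

Derivation:
After op 1 (move_right): buffer="wilrld" (len 6), cursors c1@1 c2@4, authorship ......
After op 2 (add_cursor(6)): buffer="wilrld" (len 6), cursors c1@1 c2@4 c3@6, authorship ......
After op 3 (insert('c')): buffer="wcilrcldc" (len 9), cursors c1@2 c2@6 c3@9, authorship .1...2..3
After op 4 (move_right): buffer="wcilrcldc" (len 9), cursors c1@3 c2@7 c3@9, authorship .1...2..3
After op 5 (insert('a')): buffer="wcialrcladca" (len 12), cursors c1@4 c2@9 c3@12, authorship .1.1..2.2.33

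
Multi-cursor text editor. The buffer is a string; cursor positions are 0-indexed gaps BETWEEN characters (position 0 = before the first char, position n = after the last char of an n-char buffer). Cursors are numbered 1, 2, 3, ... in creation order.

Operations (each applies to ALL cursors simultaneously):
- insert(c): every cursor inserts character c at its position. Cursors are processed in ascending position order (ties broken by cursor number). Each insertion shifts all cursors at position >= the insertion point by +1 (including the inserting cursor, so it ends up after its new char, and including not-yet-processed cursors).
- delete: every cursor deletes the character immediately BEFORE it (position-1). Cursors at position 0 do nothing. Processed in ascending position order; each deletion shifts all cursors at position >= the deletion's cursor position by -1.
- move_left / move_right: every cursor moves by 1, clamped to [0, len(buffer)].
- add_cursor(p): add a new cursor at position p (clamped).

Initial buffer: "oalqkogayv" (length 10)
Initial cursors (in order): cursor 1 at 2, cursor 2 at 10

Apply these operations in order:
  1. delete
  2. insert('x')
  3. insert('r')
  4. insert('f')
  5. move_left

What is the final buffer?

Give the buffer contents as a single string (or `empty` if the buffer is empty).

Answer: oxrflqkogayxrf

Derivation:
After op 1 (delete): buffer="olqkogay" (len 8), cursors c1@1 c2@8, authorship ........
After op 2 (insert('x')): buffer="oxlqkogayx" (len 10), cursors c1@2 c2@10, authorship .1.......2
After op 3 (insert('r')): buffer="oxrlqkogayxr" (len 12), cursors c1@3 c2@12, authorship .11.......22
After op 4 (insert('f')): buffer="oxrflqkogayxrf" (len 14), cursors c1@4 c2@14, authorship .111.......222
After op 5 (move_left): buffer="oxrflqkogayxrf" (len 14), cursors c1@3 c2@13, authorship .111.......222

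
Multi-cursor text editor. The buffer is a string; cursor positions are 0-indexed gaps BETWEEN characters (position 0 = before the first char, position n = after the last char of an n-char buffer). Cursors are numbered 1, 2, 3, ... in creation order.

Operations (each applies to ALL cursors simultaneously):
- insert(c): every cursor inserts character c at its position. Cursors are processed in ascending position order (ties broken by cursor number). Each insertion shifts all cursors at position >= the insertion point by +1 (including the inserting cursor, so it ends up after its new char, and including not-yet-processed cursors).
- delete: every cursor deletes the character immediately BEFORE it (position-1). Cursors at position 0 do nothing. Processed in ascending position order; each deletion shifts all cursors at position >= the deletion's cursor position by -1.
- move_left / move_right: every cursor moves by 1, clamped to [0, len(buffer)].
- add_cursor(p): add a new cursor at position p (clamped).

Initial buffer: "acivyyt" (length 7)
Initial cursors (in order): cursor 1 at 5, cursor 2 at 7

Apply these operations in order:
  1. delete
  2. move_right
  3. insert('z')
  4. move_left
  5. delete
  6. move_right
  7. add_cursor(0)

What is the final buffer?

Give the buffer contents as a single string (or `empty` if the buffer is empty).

After op 1 (delete): buffer="acivy" (len 5), cursors c1@4 c2@5, authorship .....
After op 2 (move_right): buffer="acivy" (len 5), cursors c1@5 c2@5, authorship .....
After op 3 (insert('z')): buffer="acivyzz" (len 7), cursors c1@7 c2@7, authorship .....12
After op 4 (move_left): buffer="acivyzz" (len 7), cursors c1@6 c2@6, authorship .....12
After op 5 (delete): buffer="acivz" (len 5), cursors c1@4 c2@4, authorship ....2
After op 6 (move_right): buffer="acivz" (len 5), cursors c1@5 c2@5, authorship ....2
After op 7 (add_cursor(0)): buffer="acivz" (len 5), cursors c3@0 c1@5 c2@5, authorship ....2

Answer: acivz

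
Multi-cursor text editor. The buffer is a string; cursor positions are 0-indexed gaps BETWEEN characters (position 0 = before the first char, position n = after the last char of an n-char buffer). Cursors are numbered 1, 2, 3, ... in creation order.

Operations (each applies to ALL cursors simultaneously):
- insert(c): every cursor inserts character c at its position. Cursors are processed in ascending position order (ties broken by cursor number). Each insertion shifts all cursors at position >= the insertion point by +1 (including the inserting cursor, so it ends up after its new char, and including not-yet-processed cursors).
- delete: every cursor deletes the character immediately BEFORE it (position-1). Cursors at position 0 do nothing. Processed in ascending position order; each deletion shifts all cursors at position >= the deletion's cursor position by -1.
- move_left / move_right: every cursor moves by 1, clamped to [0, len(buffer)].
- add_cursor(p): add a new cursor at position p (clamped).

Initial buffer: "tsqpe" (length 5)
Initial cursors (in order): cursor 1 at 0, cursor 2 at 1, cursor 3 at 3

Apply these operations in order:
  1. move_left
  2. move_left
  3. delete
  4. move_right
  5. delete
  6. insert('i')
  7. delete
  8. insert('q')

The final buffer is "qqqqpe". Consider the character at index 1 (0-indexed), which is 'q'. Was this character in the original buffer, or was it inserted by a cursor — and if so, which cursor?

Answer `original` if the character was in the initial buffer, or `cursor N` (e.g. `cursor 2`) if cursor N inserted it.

Answer: cursor 2

Derivation:
After op 1 (move_left): buffer="tsqpe" (len 5), cursors c1@0 c2@0 c3@2, authorship .....
After op 2 (move_left): buffer="tsqpe" (len 5), cursors c1@0 c2@0 c3@1, authorship .....
After op 3 (delete): buffer="sqpe" (len 4), cursors c1@0 c2@0 c3@0, authorship ....
After op 4 (move_right): buffer="sqpe" (len 4), cursors c1@1 c2@1 c3@1, authorship ....
After op 5 (delete): buffer="qpe" (len 3), cursors c1@0 c2@0 c3@0, authorship ...
After op 6 (insert('i')): buffer="iiiqpe" (len 6), cursors c1@3 c2@3 c3@3, authorship 123...
After op 7 (delete): buffer="qpe" (len 3), cursors c1@0 c2@0 c3@0, authorship ...
After op 8 (insert('q')): buffer="qqqqpe" (len 6), cursors c1@3 c2@3 c3@3, authorship 123...
Authorship (.=original, N=cursor N): 1 2 3 . . .
Index 1: author = 2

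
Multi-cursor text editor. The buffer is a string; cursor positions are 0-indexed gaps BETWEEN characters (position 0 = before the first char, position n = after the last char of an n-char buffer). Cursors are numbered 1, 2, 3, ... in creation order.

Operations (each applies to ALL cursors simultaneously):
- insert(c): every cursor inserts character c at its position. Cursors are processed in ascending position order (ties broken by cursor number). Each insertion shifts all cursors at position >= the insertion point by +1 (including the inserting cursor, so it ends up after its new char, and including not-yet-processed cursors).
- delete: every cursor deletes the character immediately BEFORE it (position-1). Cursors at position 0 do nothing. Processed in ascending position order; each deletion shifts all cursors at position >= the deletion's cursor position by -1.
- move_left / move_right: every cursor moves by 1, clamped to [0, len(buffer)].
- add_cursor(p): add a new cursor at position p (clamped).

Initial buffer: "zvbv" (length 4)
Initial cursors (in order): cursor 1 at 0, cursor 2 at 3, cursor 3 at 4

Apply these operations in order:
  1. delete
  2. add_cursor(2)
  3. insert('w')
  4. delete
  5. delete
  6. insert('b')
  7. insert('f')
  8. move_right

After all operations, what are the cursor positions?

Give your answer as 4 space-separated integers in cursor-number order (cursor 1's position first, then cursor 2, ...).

After op 1 (delete): buffer="zv" (len 2), cursors c1@0 c2@2 c3@2, authorship ..
After op 2 (add_cursor(2)): buffer="zv" (len 2), cursors c1@0 c2@2 c3@2 c4@2, authorship ..
After op 3 (insert('w')): buffer="wzvwww" (len 6), cursors c1@1 c2@6 c3@6 c4@6, authorship 1..234
After op 4 (delete): buffer="zv" (len 2), cursors c1@0 c2@2 c3@2 c4@2, authorship ..
After op 5 (delete): buffer="" (len 0), cursors c1@0 c2@0 c3@0 c4@0, authorship 
After op 6 (insert('b')): buffer="bbbb" (len 4), cursors c1@4 c2@4 c3@4 c4@4, authorship 1234
After op 7 (insert('f')): buffer="bbbbffff" (len 8), cursors c1@8 c2@8 c3@8 c4@8, authorship 12341234
After op 8 (move_right): buffer="bbbbffff" (len 8), cursors c1@8 c2@8 c3@8 c4@8, authorship 12341234

Answer: 8 8 8 8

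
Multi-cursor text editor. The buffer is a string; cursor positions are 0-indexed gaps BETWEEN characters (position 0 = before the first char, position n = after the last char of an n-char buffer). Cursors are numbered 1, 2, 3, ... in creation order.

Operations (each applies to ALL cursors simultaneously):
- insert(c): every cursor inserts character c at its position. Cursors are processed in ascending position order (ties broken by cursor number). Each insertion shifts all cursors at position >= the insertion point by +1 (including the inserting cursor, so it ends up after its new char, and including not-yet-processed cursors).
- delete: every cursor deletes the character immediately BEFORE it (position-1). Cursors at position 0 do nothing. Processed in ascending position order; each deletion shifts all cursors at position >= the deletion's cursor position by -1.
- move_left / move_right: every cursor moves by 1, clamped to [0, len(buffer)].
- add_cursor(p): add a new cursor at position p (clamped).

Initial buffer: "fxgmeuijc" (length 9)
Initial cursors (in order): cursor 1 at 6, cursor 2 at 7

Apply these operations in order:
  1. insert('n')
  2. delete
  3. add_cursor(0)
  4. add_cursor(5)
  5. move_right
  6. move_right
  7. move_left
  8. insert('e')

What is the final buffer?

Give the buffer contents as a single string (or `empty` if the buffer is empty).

Answer: fexgmeueiejec

Derivation:
After op 1 (insert('n')): buffer="fxgmeuninjc" (len 11), cursors c1@7 c2@9, authorship ......1.2..
After op 2 (delete): buffer="fxgmeuijc" (len 9), cursors c1@6 c2@7, authorship .........
After op 3 (add_cursor(0)): buffer="fxgmeuijc" (len 9), cursors c3@0 c1@6 c2@7, authorship .........
After op 4 (add_cursor(5)): buffer="fxgmeuijc" (len 9), cursors c3@0 c4@5 c1@6 c2@7, authorship .........
After op 5 (move_right): buffer="fxgmeuijc" (len 9), cursors c3@1 c4@6 c1@7 c2@8, authorship .........
After op 6 (move_right): buffer="fxgmeuijc" (len 9), cursors c3@2 c4@7 c1@8 c2@9, authorship .........
After op 7 (move_left): buffer="fxgmeuijc" (len 9), cursors c3@1 c4@6 c1@7 c2@8, authorship .........
After op 8 (insert('e')): buffer="fexgmeueiejec" (len 13), cursors c3@2 c4@8 c1@10 c2@12, authorship .3.....4.1.2.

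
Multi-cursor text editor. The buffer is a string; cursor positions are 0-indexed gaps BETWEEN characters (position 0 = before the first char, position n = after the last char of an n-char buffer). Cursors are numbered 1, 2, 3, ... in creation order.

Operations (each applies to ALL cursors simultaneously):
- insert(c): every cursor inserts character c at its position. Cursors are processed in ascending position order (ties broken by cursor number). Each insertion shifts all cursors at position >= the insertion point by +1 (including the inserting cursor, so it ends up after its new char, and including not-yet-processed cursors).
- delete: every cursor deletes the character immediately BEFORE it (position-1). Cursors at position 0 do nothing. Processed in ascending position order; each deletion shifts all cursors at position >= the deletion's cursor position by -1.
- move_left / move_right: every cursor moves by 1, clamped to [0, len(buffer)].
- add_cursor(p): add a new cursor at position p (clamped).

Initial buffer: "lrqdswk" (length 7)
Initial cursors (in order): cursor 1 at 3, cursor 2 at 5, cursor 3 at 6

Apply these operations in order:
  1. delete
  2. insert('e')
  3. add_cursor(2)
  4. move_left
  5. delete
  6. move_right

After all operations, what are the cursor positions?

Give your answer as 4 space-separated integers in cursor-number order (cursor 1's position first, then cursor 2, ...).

Answer: 1 2 2 1

Derivation:
After op 1 (delete): buffer="lrdk" (len 4), cursors c1@2 c2@3 c3@3, authorship ....
After op 2 (insert('e')): buffer="lredeek" (len 7), cursors c1@3 c2@6 c3@6, authorship ..1.23.
After op 3 (add_cursor(2)): buffer="lredeek" (len 7), cursors c4@2 c1@3 c2@6 c3@6, authorship ..1.23.
After op 4 (move_left): buffer="lredeek" (len 7), cursors c4@1 c1@2 c2@5 c3@5, authorship ..1.23.
After op 5 (delete): buffer="eek" (len 3), cursors c1@0 c4@0 c2@1 c3@1, authorship 13.
After op 6 (move_right): buffer="eek" (len 3), cursors c1@1 c4@1 c2@2 c3@2, authorship 13.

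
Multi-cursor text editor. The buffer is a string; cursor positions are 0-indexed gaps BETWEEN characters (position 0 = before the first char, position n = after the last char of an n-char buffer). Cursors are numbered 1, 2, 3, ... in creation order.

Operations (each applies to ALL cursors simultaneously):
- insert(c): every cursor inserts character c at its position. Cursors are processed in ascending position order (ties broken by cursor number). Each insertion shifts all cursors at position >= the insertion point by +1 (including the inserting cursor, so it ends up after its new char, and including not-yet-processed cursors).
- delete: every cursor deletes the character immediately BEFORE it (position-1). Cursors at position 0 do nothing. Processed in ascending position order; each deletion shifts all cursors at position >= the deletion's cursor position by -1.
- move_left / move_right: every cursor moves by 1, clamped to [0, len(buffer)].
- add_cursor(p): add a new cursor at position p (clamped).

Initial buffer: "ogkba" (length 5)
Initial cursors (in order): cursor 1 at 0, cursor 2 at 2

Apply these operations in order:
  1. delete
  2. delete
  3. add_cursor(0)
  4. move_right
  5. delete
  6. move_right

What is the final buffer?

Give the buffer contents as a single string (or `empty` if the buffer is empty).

Answer: ba

Derivation:
After op 1 (delete): buffer="okba" (len 4), cursors c1@0 c2@1, authorship ....
After op 2 (delete): buffer="kba" (len 3), cursors c1@0 c2@0, authorship ...
After op 3 (add_cursor(0)): buffer="kba" (len 3), cursors c1@0 c2@0 c3@0, authorship ...
After op 4 (move_right): buffer="kba" (len 3), cursors c1@1 c2@1 c3@1, authorship ...
After op 5 (delete): buffer="ba" (len 2), cursors c1@0 c2@0 c3@0, authorship ..
After op 6 (move_right): buffer="ba" (len 2), cursors c1@1 c2@1 c3@1, authorship ..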